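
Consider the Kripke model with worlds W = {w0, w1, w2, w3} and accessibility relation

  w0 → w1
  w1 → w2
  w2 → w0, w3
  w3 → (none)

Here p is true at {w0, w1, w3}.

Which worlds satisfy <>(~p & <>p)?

{w1}

w0: successors {w1}; ~p & <>p there: w1:F. ✗
w1: successors {w2}; ~p & <>p there: w2:T. ✓
w2: successors {w0, w3}; ~p & <>p there: w0:F, w3:F. ✗
w3: no successors, so <>(~p & <>p) fails. ✗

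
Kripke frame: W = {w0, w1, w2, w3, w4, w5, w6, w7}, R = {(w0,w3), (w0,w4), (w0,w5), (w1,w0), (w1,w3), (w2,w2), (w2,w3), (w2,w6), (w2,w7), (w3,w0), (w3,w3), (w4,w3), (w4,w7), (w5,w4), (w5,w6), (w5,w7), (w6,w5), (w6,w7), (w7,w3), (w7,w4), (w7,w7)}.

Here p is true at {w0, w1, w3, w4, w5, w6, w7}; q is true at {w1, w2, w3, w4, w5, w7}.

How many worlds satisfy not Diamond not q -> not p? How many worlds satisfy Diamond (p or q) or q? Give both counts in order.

4 and 8

For not Diamond not q -> not p:
w0: not Diamond not q is T, not p is F. ✗
w1: not Diamond not q is F, not p is F. ✓
w2: not Diamond not q is F, not p is T. ✓
w3: not Diamond not q is F, not p is F. ✓
w4: not Diamond not q is T, not p is F. ✗
w5: not Diamond not q is F, not p is F. ✓
w6: not Diamond not q is T, not p is F. ✗
w7: not Diamond not q is T, not p is F. ✗
— 4 worlds.
For Diamond (p or q) or q:
w0: Diamond (p or q) is T, q is F. ✓
w1: Diamond (p or q) is T, q is T. ✓
w2: Diamond (p or q) is T, q is T. ✓
w3: Diamond (p or q) is T, q is T. ✓
w4: Diamond (p or q) is T, q is T. ✓
w5: Diamond (p or q) is T, q is T. ✓
w6: Diamond (p or q) is T, q is F. ✓
w7: Diamond (p or q) is T, q is T. ✓
— 8 worlds.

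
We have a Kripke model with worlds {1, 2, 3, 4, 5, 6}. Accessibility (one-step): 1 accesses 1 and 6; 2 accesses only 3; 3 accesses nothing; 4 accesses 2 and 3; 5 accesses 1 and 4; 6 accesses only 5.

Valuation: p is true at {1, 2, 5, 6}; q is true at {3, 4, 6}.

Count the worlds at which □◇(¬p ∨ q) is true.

3

1: successors {1, 6}; ◇(¬p ∨ q) there: 1:T, 6:F. ✗
2: successors {3}; ◇(¬p ∨ q) there: 3:F. ✗
3: no successors, so □◇(¬p ∨ q) holds vacuously. ✓
4: successors {2, 3}; ◇(¬p ∨ q) there: 2:T, 3:F. ✗
5: successors {1, 4}; ◇(¬p ∨ q) there: 1:T, 4:T. ✓
6: successors {5}; ◇(¬p ∨ q) there: 5:T. ✓
Satisfying worlds: {3, 5, 6}.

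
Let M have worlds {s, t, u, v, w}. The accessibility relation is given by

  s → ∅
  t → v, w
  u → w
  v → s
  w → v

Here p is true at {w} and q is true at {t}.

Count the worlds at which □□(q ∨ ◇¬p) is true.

3

s: no successors, so □□(q ∨ ◇¬p) holds vacuously. ✓
t: successors {v, w}; □(q ∨ ◇¬p) there: v:F, w:T. ✗
u: successors {w}; □(q ∨ ◇¬p) there: w:T. ✓
v: successors {s}; □(q ∨ ◇¬p) there: s:T. ✓
w: successors {v}; □(q ∨ ◇¬p) there: v:F. ✗
Satisfying worlds: {s, u, v}.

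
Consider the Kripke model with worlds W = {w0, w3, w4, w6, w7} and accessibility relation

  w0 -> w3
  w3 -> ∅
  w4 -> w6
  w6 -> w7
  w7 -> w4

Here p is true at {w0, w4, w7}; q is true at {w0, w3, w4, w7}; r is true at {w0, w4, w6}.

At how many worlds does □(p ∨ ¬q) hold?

w0: successors {w3}; p ∨ ¬q there: w3:F. ✗
w3: no successors, so □(p ∨ ¬q) holds vacuously. ✓
w4: successors {w6}; p ∨ ¬q there: w6:T. ✓
w6: successors {w7}; p ∨ ¬q there: w7:T. ✓
w7: successors {w4}; p ∨ ¬q there: w4:T. ✓
Satisfying worlds: {w3, w4, w6, w7}.

4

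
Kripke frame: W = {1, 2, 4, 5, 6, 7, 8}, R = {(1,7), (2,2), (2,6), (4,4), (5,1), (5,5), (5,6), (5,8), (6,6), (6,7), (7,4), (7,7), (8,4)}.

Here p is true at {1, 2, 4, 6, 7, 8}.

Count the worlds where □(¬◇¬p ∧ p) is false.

1

1: successors {7}; ¬◇¬p ∧ p there: 7:T. ✓
2: successors {2, 6}; ¬◇¬p ∧ p there: 2:T, 6:T. ✓
4: successors {4}; ¬◇¬p ∧ p there: 4:T. ✓
5: successors {1, 5, 6, 8}; ¬◇¬p ∧ p there: 1:T, 5:F, 6:T, 8:T. ✗
6: successors {6, 7}; ¬◇¬p ∧ p there: 6:T, 7:T. ✓
7: successors {4, 7}; ¬◇¬p ∧ p there: 4:T, 7:T. ✓
8: successors {4}; ¬◇¬p ∧ p there: 4:T. ✓
Satisfying worlds: {1, 2, 4, 6, 7, 8}.
So □(¬◇¬p ∧ p) fails at the other 1 world.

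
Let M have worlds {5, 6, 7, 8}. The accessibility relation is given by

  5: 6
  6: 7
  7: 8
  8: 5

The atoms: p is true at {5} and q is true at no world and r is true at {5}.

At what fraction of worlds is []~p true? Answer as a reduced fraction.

5: successors {6}; ~p there: 6:T. ✓
6: successors {7}; ~p there: 7:T. ✓
7: successors {8}; ~p there: 8:T. ✓
8: successors {5}; ~p there: 5:F. ✗
That's 3 of 4 worlds, so 3/4.

3/4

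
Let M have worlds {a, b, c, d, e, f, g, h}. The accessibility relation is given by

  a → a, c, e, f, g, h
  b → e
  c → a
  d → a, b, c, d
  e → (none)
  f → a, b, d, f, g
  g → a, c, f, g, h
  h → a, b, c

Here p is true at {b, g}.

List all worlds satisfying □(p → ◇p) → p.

{b, d, f, g, h}

a: □(p → ◇p) is T, p is F. ✗
b: □(p → ◇p) is T, p is T. ✓
c: □(p → ◇p) is T, p is F. ✗
d: □(p → ◇p) is F, p is F. ✓
e: □(p → ◇p) is T, p is F. ✗
f: □(p → ◇p) is F, p is F. ✓
g: □(p → ◇p) is T, p is T. ✓
h: □(p → ◇p) is F, p is F. ✓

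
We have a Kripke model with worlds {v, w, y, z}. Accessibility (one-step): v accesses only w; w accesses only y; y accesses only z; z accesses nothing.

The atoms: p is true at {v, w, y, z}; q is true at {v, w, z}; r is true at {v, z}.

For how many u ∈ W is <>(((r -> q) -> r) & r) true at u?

v: successors {w}; ((r -> q) -> r) & r there: w:F. ✗
w: successors {y}; ((r -> q) -> r) & r there: y:F. ✗
y: successors {z}; ((r -> q) -> r) & r there: z:T. ✓
z: no successors, so <>(((r -> q) -> r) & r) fails. ✗
Satisfying worlds: {y}.

1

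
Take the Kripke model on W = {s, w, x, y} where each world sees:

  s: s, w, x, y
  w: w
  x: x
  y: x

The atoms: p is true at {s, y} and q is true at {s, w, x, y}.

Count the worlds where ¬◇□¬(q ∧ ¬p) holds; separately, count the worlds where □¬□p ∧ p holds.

4 and 2

For ¬◇□¬(q ∧ ¬p):
s: ◇□¬(q ∧ ¬p) is F. ✓
w: ◇□¬(q ∧ ¬p) is F. ✓
x: ◇□¬(q ∧ ¬p) is F. ✓
y: ◇□¬(q ∧ ¬p) is F. ✓
— 4 worlds.
For □¬□p ∧ p:
s: □¬□p is T, p is T. ✓
w: □¬□p is T, p is F. ✗
x: □¬□p is T, p is F. ✗
y: □¬□p is T, p is T. ✓
— 2 worlds.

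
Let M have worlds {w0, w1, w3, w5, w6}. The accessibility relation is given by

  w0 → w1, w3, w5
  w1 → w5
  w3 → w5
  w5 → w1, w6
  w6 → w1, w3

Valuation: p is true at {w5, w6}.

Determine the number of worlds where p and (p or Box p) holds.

2

w0: p is F, p or Box p is F. ✗
w1: p is F, p or Box p is T. ✗
w3: p is F, p or Box p is T. ✗
w5: p is T, p or Box p is T. ✓
w6: p is T, p or Box p is T. ✓
Satisfying worlds: {w5, w6}.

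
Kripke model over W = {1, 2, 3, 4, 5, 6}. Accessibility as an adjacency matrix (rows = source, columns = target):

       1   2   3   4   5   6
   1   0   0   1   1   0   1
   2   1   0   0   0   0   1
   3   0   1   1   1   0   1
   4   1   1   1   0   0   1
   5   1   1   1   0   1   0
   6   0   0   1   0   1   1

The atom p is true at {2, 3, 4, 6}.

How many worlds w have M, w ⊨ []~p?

0

1: successors {3, 4, 6}; ~p there: 3:F, 4:F, 6:F. ✗
2: successors {1, 6}; ~p there: 1:T, 6:F. ✗
3: successors {2, 3, 4, 6}; ~p there: 2:F, 3:F, 4:F, 6:F. ✗
4: successors {1, 2, 3, 6}; ~p there: 1:T, 2:F, 3:F, 6:F. ✗
5: successors {1, 2, 3, 5}; ~p there: 1:T, 2:F, 3:F, 5:T. ✗
6: successors {3, 5, 6}; ~p there: 3:F, 5:T, 6:F. ✗
Satisfying worlds: ∅.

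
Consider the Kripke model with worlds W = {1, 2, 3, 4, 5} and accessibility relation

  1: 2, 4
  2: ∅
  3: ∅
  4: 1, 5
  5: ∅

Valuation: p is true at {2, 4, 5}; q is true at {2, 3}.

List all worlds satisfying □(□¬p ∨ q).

1: successors {2, 4}; □¬p ∨ q there: 2:T, 4:F. ✗
2: no successors, so □(□¬p ∨ q) holds vacuously. ✓
3: no successors, so □(□¬p ∨ q) holds vacuously. ✓
4: successors {1, 5}; □¬p ∨ q there: 1:F, 5:T. ✗
5: no successors, so □(□¬p ∨ q) holds vacuously. ✓

{2, 3, 5}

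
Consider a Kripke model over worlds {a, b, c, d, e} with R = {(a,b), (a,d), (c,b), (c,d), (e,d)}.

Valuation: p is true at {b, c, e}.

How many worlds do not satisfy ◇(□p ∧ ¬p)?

a: successors {b, d}; □p ∧ ¬p there: b:F, d:T. ✓
b: no successors, so ◇(□p ∧ ¬p) fails. ✗
c: successors {b, d}; □p ∧ ¬p there: b:F, d:T. ✓
d: no successors, so ◇(□p ∧ ¬p) fails. ✗
e: successors {d}; □p ∧ ¬p there: d:T. ✓
Satisfying worlds: {a, c, e}.
So ◇(□p ∧ ¬p) fails at the other 2 worlds.

2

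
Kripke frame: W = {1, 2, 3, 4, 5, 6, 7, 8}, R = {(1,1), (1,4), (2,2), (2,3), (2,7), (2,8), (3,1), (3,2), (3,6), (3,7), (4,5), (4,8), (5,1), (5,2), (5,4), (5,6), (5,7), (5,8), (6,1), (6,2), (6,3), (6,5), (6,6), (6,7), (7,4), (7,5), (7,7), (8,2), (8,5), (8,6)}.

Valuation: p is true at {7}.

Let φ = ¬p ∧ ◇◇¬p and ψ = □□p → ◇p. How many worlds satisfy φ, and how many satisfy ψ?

For ¬p ∧ ◇◇¬p:
1: ¬p is T, ◇◇¬p is T. ✓
2: ¬p is T, ◇◇¬p is T. ✓
3: ¬p is T, ◇◇¬p is T. ✓
4: ¬p is T, ◇◇¬p is T. ✓
5: ¬p is T, ◇◇¬p is T. ✓
6: ¬p is T, ◇◇¬p is T. ✓
7: ¬p is F, ◇◇¬p is T. ✗
8: ¬p is T, ◇◇¬p is T. ✓
— 7 worlds.
For □□p → ◇p:
1: □□p is F, ◇p is F. ✓
2: □□p is F, ◇p is T. ✓
3: □□p is F, ◇p is T. ✓
4: □□p is F, ◇p is F. ✓
5: □□p is F, ◇p is T. ✓
6: □□p is F, ◇p is T. ✓
7: □□p is F, ◇p is T. ✓
8: □□p is F, ◇p is F. ✓
— 8 worlds.

7 and 8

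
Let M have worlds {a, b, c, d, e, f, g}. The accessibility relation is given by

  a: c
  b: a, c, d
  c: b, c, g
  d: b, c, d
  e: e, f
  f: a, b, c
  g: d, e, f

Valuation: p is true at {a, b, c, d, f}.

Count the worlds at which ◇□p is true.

a: successors {c}; □p there: c:F. ✗
b: successors {a, c, d}; □p there: a:T, c:F, d:T. ✓
c: successors {b, c, g}; □p there: b:T, c:F, g:F. ✓
d: successors {b, c, d}; □p there: b:T, c:F, d:T. ✓
e: successors {e, f}; □p there: e:F, f:T. ✓
f: successors {a, b, c}; □p there: a:T, b:T, c:F. ✓
g: successors {d, e, f}; □p there: d:T, e:F, f:T. ✓
Satisfying worlds: {b, c, d, e, f, g}.

6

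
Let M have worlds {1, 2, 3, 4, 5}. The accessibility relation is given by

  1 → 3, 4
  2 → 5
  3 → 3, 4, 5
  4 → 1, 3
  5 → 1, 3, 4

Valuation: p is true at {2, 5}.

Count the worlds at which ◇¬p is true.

1: successors {3, 4}; ¬p there: 3:T, 4:T. ✓
2: successors {5}; ¬p there: 5:F. ✗
3: successors {3, 4, 5}; ¬p there: 3:T, 4:T, 5:F. ✓
4: successors {1, 3}; ¬p there: 1:T, 3:T. ✓
5: successors {1, 3, 4}; ¬p there: 1:T, 3:T, 4:T. ✓
Satisfying worlds: {1, 3, 4, 5}.

4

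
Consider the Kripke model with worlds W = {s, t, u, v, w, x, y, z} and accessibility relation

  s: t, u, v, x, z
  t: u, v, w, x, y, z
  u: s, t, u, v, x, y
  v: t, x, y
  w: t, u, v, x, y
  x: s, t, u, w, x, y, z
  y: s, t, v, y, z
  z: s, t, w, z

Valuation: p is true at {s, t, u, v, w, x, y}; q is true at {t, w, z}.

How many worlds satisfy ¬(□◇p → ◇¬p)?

s: □◇p → ◇¬p is T. ✗
t: □◇p → ◇¬p is T. ✗
u: □◇p → ◇¬p is F. ✓
v: □◇p → ◇¬p is F. ✓
w: □◇p → ◇¬p is F. ✓
x: □◇p → ◇¬p is T. ✗
y: □◇p → ◇¬p is T. ✗
z: □◇p → ◇¬p is T. ✗
Satisfying worlds: {u, v, w}.

3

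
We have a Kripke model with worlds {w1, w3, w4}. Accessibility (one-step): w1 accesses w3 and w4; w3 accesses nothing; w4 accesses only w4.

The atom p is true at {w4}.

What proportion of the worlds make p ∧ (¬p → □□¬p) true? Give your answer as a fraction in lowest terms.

1/3

w1: p is F, ¬p → □□¬p is F. ✗
w3: p is F, ¬p → □□¬p is T. ✗
w4: p is T, ¬p → □□¬p is T. ✓
That's 1 of 3 worlds, so 1/3.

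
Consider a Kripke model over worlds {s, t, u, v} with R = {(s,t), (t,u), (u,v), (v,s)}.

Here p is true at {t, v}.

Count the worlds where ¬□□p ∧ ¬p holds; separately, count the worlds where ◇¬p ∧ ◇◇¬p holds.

For ¬□□p ∧ ¬p:
s: ¬□□p is T, ¬p is T. ✓
t: ¬□□p is F, ¬p is F. ✗
u: ¬□□p is T, ¬p is T. ✓
v: ¬□□p is F, ¬p is F. ✗
— 2 worlds.
For ◇¬p ∧ ◇◇¬p:
s: ◇¬p is F, ◇◇¬p is T. ✗
t: ◇¬p is T, ◇◇¬p is F. ✗
u: ◇¬p is F, ◇◇¬p is T. ✗
v: ◇¬p is T, ◇◇¬p is F. ✗
— 0 worlds.

2 and 0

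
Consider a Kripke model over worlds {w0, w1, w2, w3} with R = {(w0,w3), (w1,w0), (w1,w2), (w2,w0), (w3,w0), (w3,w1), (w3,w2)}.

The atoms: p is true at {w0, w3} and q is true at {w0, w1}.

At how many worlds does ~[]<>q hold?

3

w0: []<>q is T. ✗
w1: []<>q is F. ✓
w2: []<>q is F. ✓
w3: []<>q is F. ✓
Satisfying worlds: {w1, w2, w3}.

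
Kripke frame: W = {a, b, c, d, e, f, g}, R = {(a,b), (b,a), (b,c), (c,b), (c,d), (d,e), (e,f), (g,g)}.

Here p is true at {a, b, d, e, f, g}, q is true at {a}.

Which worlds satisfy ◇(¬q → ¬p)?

{b}

a: successors {b}; ¬q → ¬p there: b:F. ✗
b: successors {a, c}; ¬q → ¬p there: a:T, c:T. ✓
c: successors {b, d}; ¬q → ¬p there: b:F, d:F. ✗
d: successors {e}; ¬q → ¬p there: e:F. ✗
e: successors {f}; ¬q → ¬p there: f:F. ✗
f: no successors, so ◇(¬q → ¬p) fails. ✗
g: successors {g}; ¬q → ¬p there: g:F. ✗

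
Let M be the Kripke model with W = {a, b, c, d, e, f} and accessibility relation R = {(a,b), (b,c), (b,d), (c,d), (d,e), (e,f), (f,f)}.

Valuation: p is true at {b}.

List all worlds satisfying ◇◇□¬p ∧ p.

a: ◇◇□¬p is T, p is F. ✗
b: ◇◇□¬p is T, p is T. ✓
c: ◇◇□¬p is T, p is F. ✗
d: ◇◇□¬p is T, p is F. ✗
e: ◇◇□¬p is T, p is F. ✗
f: ◇◇□¬p is T, p is F. ✗

{b}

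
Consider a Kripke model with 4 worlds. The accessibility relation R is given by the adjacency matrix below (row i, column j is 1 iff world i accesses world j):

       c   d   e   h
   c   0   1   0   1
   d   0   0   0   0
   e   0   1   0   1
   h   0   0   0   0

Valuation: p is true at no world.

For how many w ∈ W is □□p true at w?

4

c: successors {d, h}; □p there: d:T, h:T. ✓
d: no successors, so □□p holds vacuously. ✓
e: successors {d, h}; □p there: d:T, h:T. ✓
h: no successors, so □□p holds vacuously. ✓
Satisfying worlds: {c, d, e, h}.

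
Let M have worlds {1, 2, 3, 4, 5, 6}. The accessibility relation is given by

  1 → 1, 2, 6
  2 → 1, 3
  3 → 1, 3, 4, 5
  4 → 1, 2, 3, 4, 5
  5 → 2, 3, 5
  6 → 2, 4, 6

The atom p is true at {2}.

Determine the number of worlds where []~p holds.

2

1: successors {1, 2, 6}; ~p there: 1:T, 2:F, 6:T. ✗
2: successors {1, 3}; ~p there: 1:T, 3:T. ✓
3: successors {1, 3, 4, 5}; ~p there: 1:T, 3:T, 4:T, 5:T. ✓
4: successors {1, 2, 3, 4, 5}; ~p there: 1:T, 2:F, 3:T, 4:T, 5:T. ✗
5: successors {2, 3, 5}; ~p there: 2:F, 3:T, 5:T. ✗
6: successors {2, 4, 6}; ~p there: 2:F, 4:T, 6:T. ✗
Satisfying worlds: {2, 3}.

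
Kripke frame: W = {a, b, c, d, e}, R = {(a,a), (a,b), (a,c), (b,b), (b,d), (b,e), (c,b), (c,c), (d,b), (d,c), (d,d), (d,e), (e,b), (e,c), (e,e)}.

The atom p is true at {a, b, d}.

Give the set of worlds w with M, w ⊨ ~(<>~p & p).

a: <>~p & p is T. ✗
b: <>~p & p is T. ✗
c: <>~p & p is F. ✓
d: <>~p & p is T. ✗
e: <>~p & p is F. ✓

{c, e}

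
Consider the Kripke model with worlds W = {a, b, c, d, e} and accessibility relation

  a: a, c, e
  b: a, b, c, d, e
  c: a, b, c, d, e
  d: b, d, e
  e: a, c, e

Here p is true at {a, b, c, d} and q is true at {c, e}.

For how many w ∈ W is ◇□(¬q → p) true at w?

5

a: successors {a, c, e}; □(¬q → p) there: a:T, c:T, e:T. ✓
b: successors {a, b, c, d, e}; □(¬q → p) there: a:T, b:T, c:T, d:T, e:T. ✓
c: successors {a, b, c, d, e}; □(¬q → p) there: a:T, b:T, c:T, d:T, e:T. ✓
d: successors {b, d, e}; □(¬q → p) there: b:T, d:T, e:T. ✓
e: successors {a, c, e}; □(¬q → p) there: a:T, c:T, e:T. ✓
Satisfying worlds: {a, b, c, d, e}.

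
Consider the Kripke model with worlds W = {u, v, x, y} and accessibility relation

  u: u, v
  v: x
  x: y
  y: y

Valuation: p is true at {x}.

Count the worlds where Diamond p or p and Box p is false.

u: Diamond p is F, p and Box p is F. ✗
v: Diamond p is T, p and Box p is F. ✓
x: Diamond p is F, p and Box p is F. ✗
y: Diamond p is F, p and Box p is F. ✗
Satisfying worlds: {v}.
So Diamond p or p and Box p fails at the other 3 worlds.

3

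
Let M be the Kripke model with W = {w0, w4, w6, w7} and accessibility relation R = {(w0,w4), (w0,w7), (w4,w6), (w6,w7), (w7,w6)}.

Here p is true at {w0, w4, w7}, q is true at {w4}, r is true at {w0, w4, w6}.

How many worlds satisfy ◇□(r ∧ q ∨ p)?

2

w0: successors {w4, w7}; □(r ∧ q ∨ p) there: w4:F, w7:F. ✗
w4: successors {w6}; □(r ∧ q ∨ p) there: w6:T. ✓
w6: successors {w7}; □(r ∧ q ∨ p) there: w7:F. ✗
w7: successors {w6}; □(r ∧ q ∨ p) there: w6:T. ✓
Satisfying worlds: {w4, w7}.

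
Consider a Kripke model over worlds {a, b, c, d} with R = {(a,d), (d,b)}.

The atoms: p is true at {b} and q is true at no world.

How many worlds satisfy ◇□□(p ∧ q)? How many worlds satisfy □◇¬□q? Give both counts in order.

2 and 2

For ◇□□(p ∧ q):
a: successors {d}; □□(p ∧ q) there: d:T. ✓
b: no successors, so ◇□□(p ∧ q) fails. ✗
c: no successors, so ◇□□(p ∧ q) fails. ✗
d: successors {b}; □□(p ∧ q) there: b:T. ✓
— 2 worlds.
For □◇¬□q:
a: successors {d}; ◇¬□q there: d:F. ✗
b: no successors, so □◇¬□q holds vacuously. ✓
c: no successors, so □◇¬□q holds vacuously. ✓
d: successors {b}; ◇¬□q there: b:F. ✗
— 2 worlds.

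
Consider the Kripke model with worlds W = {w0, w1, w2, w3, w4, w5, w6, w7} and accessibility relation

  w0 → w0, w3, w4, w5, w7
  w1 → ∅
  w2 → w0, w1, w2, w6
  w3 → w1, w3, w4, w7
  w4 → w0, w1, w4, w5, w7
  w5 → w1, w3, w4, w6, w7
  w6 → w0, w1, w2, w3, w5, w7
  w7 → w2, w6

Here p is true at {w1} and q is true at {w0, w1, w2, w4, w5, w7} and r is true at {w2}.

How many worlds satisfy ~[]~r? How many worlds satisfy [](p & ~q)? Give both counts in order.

3 and 1

For ~[]~r:
w0: []~r is T. ✗
w1: []~r is T. ✗
w2: []~r is F. ✓
w3: []~r is T. ✗
w4: []~r is T. ✗
w5: []~r is T. ✗
w6: []~r is F. ✓
w7: []~r is F. ✓
— 3 worlds.
For [](p & ~q):
w0: successors {w0, w3, w4, w5, w7}; p & ~q there: w0:F, w3:F, w4:F, w5:F, w7:F. ✗
w1: no successors, so [](p & ~q) holds vacuously. ✓
w2: successors {w0, w1, w2, w6}; p & ~q there: w0:F, w1:F, w2:F, w6:F. ✗
w3: successors {w1, w3, w4, w7}; p & ~q there: w1:F, w3:F, w4:F, w7:F. ✗
w4: successors {w0, w1, w4, w5, w7}; p & ~q there: w0:F, w1:F, w4:F, w5:F, w7:F. ✗
w5: successors {w1, w3, w4, w6, w7}; p & ~q there: w1:F, w3:F, w4:F, w6:F, w7:F. ✗
w6: successors {w0, w1, w2, w3, w5, w7}; p & ~q there: w0:F, w1:F, w2:F, w3:F, w5:F, w7:F. ✗
w7: successors {w2, w6}; p & ~q there: w2:F, w6:F. ✗
— 1 world.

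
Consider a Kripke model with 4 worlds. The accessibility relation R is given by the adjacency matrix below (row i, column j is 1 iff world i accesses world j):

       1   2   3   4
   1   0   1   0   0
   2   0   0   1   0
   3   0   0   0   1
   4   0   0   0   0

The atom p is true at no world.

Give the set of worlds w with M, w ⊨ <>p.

1: successors {2}; p there: 2:F. ✗
2: successors {3}; p there: 3:F. ✗
3: successors {4}; p there: 4:F. ✗
4: no successors, so <>p fails. ✗

∅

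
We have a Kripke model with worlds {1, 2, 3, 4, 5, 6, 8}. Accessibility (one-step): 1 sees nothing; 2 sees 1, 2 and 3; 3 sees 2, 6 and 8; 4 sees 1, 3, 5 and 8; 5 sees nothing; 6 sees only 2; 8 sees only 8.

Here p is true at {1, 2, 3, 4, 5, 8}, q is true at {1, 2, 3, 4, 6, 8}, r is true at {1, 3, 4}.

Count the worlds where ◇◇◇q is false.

2

1: no successors, so ◇◇◇q fails. ✗
2: successors {1, 2, 3}; ◇◇q there: 1:F, 2:T, 3:T. ✓
3: successors {2, 6, 8}; ◇◇q there: 2:T, 6:T, 8:T. ✓
4: successors {1, 3, 5, 8}; ◇◇q there: 1:F, 3:T, 5:F, 8:T. ✓
5: no successors, so ◇◇◇q fails. ✗
6: successors {2}; ◇◇q there: 2:T. ✓
8: successors {8}; ◇◇q there: 8:T. ✓
Satisfying worlds: {2, 3, 4, 6, 8}.
So ◇◇◇q fails at the other 2 worlds.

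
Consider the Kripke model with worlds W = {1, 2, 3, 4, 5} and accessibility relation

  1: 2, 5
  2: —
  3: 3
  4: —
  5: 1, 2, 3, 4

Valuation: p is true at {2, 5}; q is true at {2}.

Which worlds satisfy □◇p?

1: successors {2, 5}; ◇p there: 2:F, 5:T. ✗
2: no successors, so □◇p holds vacuously. ✓
3: successors {3}; ◇p there: 3:F. ✗
4: no successors, so □◇p holds vacuously. ✓
5: successors {1, 2, 3, 4}; ◇p there: 1:T, 2:F, 3:F, 4:F. ✗

{2, 4}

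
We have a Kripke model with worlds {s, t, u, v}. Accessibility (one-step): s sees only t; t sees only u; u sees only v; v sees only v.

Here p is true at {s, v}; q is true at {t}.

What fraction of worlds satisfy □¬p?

1/2

s: successors {t}; ¬p there: t:T. ✓
t: successors {u}; ¬p there: u:T. ✓
u: successors {v}; ¬p there: v:F. ✗
v: successors {v}; ¬p there: v:F. ✗
That's 2 of 4 worlds, so 2/4 = 1/2.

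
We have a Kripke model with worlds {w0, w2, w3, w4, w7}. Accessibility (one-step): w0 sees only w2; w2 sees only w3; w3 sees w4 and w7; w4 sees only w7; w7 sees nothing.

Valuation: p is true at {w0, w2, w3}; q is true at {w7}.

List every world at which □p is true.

{w0, w2, w7}

w0: successors {w2}; p there: w2:T. ✓
w2: successors {w3}; p there: w3:T. ✓
w3: successors {w4, w7}; p there: w4:F, w7:F. ✗
w4: successors {w7}; p there: w7:F. ✗
w7: no successors, so □p holds vacuously. ✓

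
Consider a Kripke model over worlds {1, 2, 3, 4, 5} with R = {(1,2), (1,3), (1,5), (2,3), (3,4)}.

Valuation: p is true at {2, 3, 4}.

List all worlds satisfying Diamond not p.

1: successors {2, 3, 5}; not p there: 2:F, 3:F, 5:T. ✓
2: successors {3}; not p there: 3:F. ✗
3: successors {4}; not p there: 4:F. ✗
4: no successors, so Diamond not p fails. ✗
5: no successors, so Diamond not p fails. ✗

{1}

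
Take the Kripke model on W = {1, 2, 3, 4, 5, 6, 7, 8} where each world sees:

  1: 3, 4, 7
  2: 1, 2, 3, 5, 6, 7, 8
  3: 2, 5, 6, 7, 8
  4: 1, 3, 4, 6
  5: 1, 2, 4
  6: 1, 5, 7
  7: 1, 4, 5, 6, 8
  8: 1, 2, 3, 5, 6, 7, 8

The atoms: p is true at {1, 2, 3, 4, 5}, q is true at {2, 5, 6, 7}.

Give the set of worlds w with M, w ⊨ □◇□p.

∅

1: successors {3, 4, 7}; ◇□p there: 3:T, 4:F, 7:T. ✗
2: successors {1, 2, 3, 5, 6, 7, 8}; ◇□p there: 1:F, 2:T, 3:T, 5:F, 6:T, 7:T, 8:T. ✗
3: successors {2, 5, 6, 7, 8}; ◇□p there: 2:T, 5:F, 6:T, 7:T, 8:T. ✗
4: successors {1, 3, 4, 6}; ◇□p there: 1:F, 3:T, 4:F, 6:T. ✗
5: successors {1, 2, 4}; ◇□p there: 1:F, 2:T, 4:F. ✗
6: successors {1, 5, 7}; ◇□p there: 1:F, 5:F, 7:T. ✗
7: successors {1, 4, 5, 6, 8}; ◇□p there: 1:F, 4:F, 5:F, 6:T, 8:T. ✗
8: successors {1, 2, 3, 5, 6, 7, 8}; ◇□p there: 1:F, 2:T, 3:T, 5:F, 6:T, 7:T, 8:T. ✗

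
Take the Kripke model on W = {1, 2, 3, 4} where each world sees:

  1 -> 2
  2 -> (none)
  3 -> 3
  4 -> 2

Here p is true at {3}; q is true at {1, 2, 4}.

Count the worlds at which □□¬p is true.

3

1: successors {2}; □¬p there: 2:T. ✓
2: no successors, so □□¬p holds vacuously. ✓
3: successors {3}; □¬p there: 3:F. ✗
4: successors {2}; □¬p there: 2:T. ✓
Satisfying worlds: {1, 2, 4}.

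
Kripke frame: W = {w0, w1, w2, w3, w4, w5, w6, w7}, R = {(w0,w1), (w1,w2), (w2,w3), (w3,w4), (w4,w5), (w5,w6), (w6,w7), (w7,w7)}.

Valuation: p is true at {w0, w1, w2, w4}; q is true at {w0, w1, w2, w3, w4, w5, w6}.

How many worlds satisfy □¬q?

w0: successors {w1}; ¬q there: w1:F. ✗
w1: successors {w2}; ¬q there: w2:F. ✗
w2: successors {w3}; ¬q there: w3:F. ✗
w3: successors {w4}; ¬q there: w4:F. ✗
w4: successors {w5}; ¬q there: w5:F. ✗
w5: successors {w6}; ¬q there: w6:F. ✗
w6: successors {w7}; ¬q there: w7:T. ✓
w7: successors {w7}; ¬q there: w7:T. ✓
Satisfying worlds: {w6, w7}.

2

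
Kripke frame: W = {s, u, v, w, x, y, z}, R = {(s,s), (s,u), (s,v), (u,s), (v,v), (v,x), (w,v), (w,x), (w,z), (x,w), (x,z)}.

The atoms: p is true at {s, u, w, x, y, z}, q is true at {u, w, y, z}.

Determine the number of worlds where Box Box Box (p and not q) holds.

2

s: successors {s, u, v}; Box Box (p and not q) there: s:F, u:F, v:F. ✗
u: successors {s}; Box Box (p and not q) there: s:F. ✗
v: successors {v, x}; Box Box (p and not q) there: v:F, x:F. ✗
w: successors {v, x, z}; Box Box (p and not q) there: v:F, x:F, z:T. ✗
x: successors {w, z}; Box Box (p and not q) there: w:F, z:T. ✗
y: no successors, so Box Box Box (p and not q) holds vacuously. ✓
z: no successors, so Box Box Box (p and not q) holds vacuously. ✓
Satisfying worlds: {y, z}.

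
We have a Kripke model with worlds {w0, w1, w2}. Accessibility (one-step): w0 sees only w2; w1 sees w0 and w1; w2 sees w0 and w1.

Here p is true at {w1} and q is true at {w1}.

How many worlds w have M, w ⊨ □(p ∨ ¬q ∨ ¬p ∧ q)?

3

w0: successors {w2}; p ∨ ¬q ∨ ¬p ∧ q there: w2:T. ✓
w1: successors {w0, w1}; p ∨ ¬q ∨ ¬p ∧ q there: w0:T, w1:T. ✓
w2: successors {w0, w1}; p ∨ ¬q ∨ ¬p ∧ q there: w0:T, w1:T. ✓
Satisfying worlds: {w0, w1, w2}.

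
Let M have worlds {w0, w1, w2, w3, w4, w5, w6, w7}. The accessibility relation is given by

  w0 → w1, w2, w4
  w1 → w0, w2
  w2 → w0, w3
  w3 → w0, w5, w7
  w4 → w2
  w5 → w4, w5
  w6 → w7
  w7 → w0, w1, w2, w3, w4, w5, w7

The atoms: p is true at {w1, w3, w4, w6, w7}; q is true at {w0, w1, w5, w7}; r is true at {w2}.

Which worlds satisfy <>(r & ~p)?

{w0, w1, w4, w7}

w0: successors {w1, w2, w4}; r & ~p there: w1:F, w2:T, w4:F. ✓
w1: successors {w0, w2}; r & ~p there: w0:F, w2:T. ✓
w2: successors {w0, w3}; r & ~p there: w0:F, w3:F. ✗
w3: successors {w0, w5, w7}; r & ~p there: w0:F, w5:F, w7:F. ✗
w4: successors {w2}; r & ~p there: w2:T. ✓
w5: successors {w4, w5}; r & ~p there: w4:F, w5:F. ✗
w6: successors {w7}; r & ~p there: w7:F. ✗
w7: successors {w0, w1, w2, w3, w4, w5, w7}; r & ~p there: w0:F, w1:F, w2:T, w3:F, w4:F, w5:F, w7:F. ✓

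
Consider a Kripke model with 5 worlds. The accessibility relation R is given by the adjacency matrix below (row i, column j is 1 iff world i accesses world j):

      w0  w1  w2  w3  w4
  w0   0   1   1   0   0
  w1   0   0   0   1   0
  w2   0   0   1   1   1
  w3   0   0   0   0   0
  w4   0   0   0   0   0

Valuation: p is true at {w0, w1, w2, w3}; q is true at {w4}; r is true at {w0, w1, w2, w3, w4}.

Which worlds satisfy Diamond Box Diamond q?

{w1, w2}

w0: successors {w1, w2}; Box Diamond q there: w1:F, w2:F. ✗
w1: successors {w3}; Box Diamond q there: w3:T. ✓
w2: successors {w2, w3, w4}; Box Diamond q there: w2:F, w3:T, w4:T. ✓
w3: no successors, so Diamond Box Diamond q fails. ✗
w4: no successors, so Diamond Box Diamond q fails. ✗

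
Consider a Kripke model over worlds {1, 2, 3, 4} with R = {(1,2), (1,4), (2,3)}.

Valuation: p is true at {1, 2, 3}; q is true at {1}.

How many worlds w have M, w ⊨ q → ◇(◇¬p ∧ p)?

1: q is T, ◇(◇¬p ∧ p) is F. ✗
2: q is F, ◇(◇¬p ∧ p) is F. ✓
3: q is F, ◇(◇¬p ∧ p) is F. ✓
4: q is F, ◇(◇¬p ∧ p) is F. ✓
Satisfying worlds: {2, 3, 4}.

3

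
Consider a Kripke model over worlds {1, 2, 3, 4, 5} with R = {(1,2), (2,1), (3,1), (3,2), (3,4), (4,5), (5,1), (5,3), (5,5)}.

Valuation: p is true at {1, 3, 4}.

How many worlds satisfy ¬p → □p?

4

1: ¬p is F, □p is F. ✓
2: ¬p is T, □p is T. ✓
3: ¬p is F, □p is F. ✓
4: ¬p is F, □p is F. ✓
5: ¬p is T, □p is F. ✗
Satisfying worlds: {1, 2, 3, 4}.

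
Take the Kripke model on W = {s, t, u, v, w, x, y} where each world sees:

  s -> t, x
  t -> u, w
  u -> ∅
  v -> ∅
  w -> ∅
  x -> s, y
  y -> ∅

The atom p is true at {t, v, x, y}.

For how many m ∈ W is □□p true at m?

6

s: successors {t, x}; □p there: t:F, x:F. ✗
t: successors {u, w}; □p there: u:T, w:T. ✓
u: no successors, so □□p holds vacuously. ✓
v: no successors, so □□p holds vacuously. ✓
w: no successors, so □□p holds vacuously. ✓
x: successors {s, y}; □p there: s:T, y:T. ✓
y: no successors, so □□p holds vacuously. ✓
Satisfying worlds: {t, u, v, w, x, y}.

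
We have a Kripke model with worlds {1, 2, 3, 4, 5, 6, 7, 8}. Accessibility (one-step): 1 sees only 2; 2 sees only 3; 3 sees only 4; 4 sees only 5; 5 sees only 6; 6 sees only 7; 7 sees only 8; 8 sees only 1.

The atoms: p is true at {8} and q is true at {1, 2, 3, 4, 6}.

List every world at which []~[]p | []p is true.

{1, 2, 3, 4, 5, 7, 8}

1: []~[]p is T, []p is F. ✓
2: []~[]p is T, []p is F. ✓
3: []~[]p is T, []p is F. ✓
4: []~[]p is T, []p is F. ✓
5: []~[]p is T, []p is F. ✓
6: []~[]p is F, []p is F. ✗
7: []~[]p is T, []p is T. ✓
8: []~[]p is T, []p is F. ✓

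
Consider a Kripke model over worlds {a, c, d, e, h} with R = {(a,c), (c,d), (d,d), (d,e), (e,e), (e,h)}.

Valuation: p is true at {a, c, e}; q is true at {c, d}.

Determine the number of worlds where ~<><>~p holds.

a: <><>~p is T. ✗
c: <><>~p is T. ✗
d: <><>~p is T. ✗
e: <><>~p is T. ✗
h: <><>~p is F. ✓
Satisfying worlds: {h}.

1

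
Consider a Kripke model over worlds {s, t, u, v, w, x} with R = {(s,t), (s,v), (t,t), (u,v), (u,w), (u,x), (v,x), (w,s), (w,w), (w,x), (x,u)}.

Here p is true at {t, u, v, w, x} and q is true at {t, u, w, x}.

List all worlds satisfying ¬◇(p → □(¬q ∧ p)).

{s, t, u, v, x}

s: ◇(p → □(¬q ∧ p)) is F. ✓
t: ◇(p → □(¬q ∧ p)) is F. ✓
u: ◇(p → □(¬q ∧ p)) is F. ✓
v: ◇(p → □(¬q ∧ p)) is F. ✓
w: ◇(p → □(¬q ∧ p)) is T. ✗
x: ◇(p → □(¬q ∧ p)) is F. ✓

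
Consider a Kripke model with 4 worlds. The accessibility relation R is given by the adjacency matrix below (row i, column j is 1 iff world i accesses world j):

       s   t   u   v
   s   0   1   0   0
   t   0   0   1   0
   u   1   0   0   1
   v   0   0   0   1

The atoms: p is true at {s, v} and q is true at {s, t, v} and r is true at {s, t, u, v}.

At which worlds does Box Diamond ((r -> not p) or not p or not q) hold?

s: successors {t}; Diamond ((r -> not p) or not p or not q) there: t:T. ✓
t: successors {u}; Diamond ((r -> not p) or not p or not q) there: u:F. ✗
u: successors {s, v}; Diamond ((r -> not p) or not p or not q) there: s:T, v:F. ✗
v: successors {v}; Diamond ((r -> not p) or not p or not q) there: v:F. ✗

{s}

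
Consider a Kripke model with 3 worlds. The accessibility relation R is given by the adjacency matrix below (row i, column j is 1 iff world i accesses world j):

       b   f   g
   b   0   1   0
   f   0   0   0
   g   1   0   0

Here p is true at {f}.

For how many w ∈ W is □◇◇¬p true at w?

1

b: successors {f}; ◇◇¬p there: f:F. ✗
f: no successors, so □◇◇¬p holds vacuously. ✓
g: successors {b}; ◇◇¬p there: b:F. ✗
Satisfying worlds: {f}.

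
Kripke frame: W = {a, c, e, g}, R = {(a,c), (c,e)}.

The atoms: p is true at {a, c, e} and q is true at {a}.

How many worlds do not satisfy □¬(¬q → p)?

a: successors {c}; ¬(¬q → p) there: c:F. ✗
c: successors {e}; ¬(¬q → p) there: e:F. ✗
e: no successors, so □¬(¬q → p) holds vacuously. ✓
g: no successors, so □¬(¬q → p) holds vacuously. ✓
Satisfying worlds: {e, g}.
So □¬(¬q → p) fails at the other 2 worlds.

2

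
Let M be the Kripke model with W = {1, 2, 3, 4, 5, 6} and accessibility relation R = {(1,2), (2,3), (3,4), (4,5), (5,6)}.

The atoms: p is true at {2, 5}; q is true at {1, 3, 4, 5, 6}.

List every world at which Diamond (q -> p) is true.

{1, 4}

1: successors {2}; q -> p there: 2:T. ✓
2: successors {3}; q -> p there: 3:F. ✗
3: successors {4}; q -> p there: 4:F. ✗
4: successors {5}; q -> p there: 5:T. ✓
5: successors {6}; q -> p there: 6:F. ✗
6: no successors, so Diamond (q -> p) fails. ✗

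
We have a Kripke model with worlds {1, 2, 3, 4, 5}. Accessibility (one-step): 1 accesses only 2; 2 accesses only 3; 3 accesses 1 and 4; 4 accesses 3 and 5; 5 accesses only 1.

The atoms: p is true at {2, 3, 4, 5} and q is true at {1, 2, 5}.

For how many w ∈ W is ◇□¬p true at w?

1

1: successors {2}; □¬p there: 2:F. ✗
2: successors {3}; □¬p there: 3:F. ✗
3: successors {1, 4}; □¬p there: 1:F, 4:F. ✗
4: successors {3, 5}; □¬p there: 3:F, 5:T. ✓
5: successors {1}; □¬p there: 1:F. ✗
Satisfying worlds: {4}.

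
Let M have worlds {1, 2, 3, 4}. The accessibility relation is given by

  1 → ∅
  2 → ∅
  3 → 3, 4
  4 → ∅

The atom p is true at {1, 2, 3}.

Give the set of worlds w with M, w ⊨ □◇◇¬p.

{1, 2, 4}

1: no successors, so □◇◇¬p holds vacuously. ✓
2: no successors, so □◇◇¬p holds vacuously. ✓
3: successors {3, 4}; ◇◇¬p there: 3:T, 4:F. ✗
4: no successors, so □◇◇¬p holds vacuously. ✓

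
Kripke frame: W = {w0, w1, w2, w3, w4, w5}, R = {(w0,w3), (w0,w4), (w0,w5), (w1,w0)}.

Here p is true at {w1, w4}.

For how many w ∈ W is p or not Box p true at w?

3

w0: p is F, not Box p is T. ✓
w1: p is T, not Box p is T. ✓
w2: p is F, not Box p is F. ✗
w3: p is F, not Box p is F. ✗
w4: p is T, not Box p is F. ✓
w5: p is F, not Box p is F. ✗
Satisfying worlds: {w0, w1, w4}.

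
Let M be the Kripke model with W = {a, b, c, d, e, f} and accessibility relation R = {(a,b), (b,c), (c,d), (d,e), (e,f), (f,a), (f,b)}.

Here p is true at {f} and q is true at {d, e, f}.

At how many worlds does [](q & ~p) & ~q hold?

a: [](q & ~p) is F, ~q is T. ✗
b: [](q & ~p) is F, ~q is T. ✗
c: [](q & ~p) is T, ~q is T. ✓
d: [](q & ~p) is T, ~q is F. ✗
e: [](q & ~p) is F, ~q is F. ✗
f: [](q & ~p) is F, ~q is F. ✗
Satisfying worlds: {c}.

1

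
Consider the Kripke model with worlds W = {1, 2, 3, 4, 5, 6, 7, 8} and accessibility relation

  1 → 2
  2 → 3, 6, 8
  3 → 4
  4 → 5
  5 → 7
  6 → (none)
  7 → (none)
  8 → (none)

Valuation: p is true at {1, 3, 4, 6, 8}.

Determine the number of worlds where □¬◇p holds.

1: successors {2}; ¬◇p there: 2:F. ✗
2: successors {3, 6, 8}; ¬◇p there: 3:F, 6:T, 8:T. ✗
3: successors {4}; ¬◇p there: 4:T. ✓
4: successors {5}; ¬◇p there: 5:T. ✓
5: successors {7}; ¬◇p there: 7:T. ✓
6: no successors, so □¬◇p holds vacuously. ✓
7: no successors, so □¬◇p holds vacuously. ✓
8: no successors, so □¬◇p holds vacuously. ✓
Satisfying worlds: {3, 4, 5, 6, 7, 8}.

6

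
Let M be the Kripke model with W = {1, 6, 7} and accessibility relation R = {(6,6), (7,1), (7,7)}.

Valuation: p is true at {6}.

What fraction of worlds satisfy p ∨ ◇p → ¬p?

2/3

1: p ∨ ◇p is F, ¬p is T. ✓
6: p ∨ ◇p is T, ¬p is F. ✗
7: p ∨ ◇p is F, ¬p is T. ✓
That's 2 of 3 worlds, so 2/3.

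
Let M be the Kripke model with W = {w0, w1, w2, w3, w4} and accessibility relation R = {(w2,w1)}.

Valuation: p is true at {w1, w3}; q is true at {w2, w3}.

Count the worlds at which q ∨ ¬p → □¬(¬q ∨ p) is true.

w0: q ∨ ¬p is T, □¬(¬q ∨ p) is T. ✓
w1: q ∨ ¬p is F, □¬(¬q ∨ p) is T. ✓
w2: q ∨ ¬p is T, □¬(¬q ∨ p) is F. ✗
w3: q ∨ ¬p is T, □¬(¬q ∨ p) is T. ✓
w4: q ∨ ¬p is T, □¬(¬q ∨ p) is T. ✓
Satisfying worlds: {w0, w1, w3, w4}.

4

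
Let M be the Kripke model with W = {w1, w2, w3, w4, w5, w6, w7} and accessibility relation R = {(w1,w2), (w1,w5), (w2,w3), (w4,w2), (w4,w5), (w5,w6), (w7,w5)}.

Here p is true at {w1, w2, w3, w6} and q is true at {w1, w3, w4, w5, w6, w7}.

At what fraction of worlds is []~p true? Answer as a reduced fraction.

w1: successors {w2, w5}; ~p there: w2:F, w5:T. ✗
w2: successors {w3}; ~p there: w3:F. ✗
w3: no successors, so []~p holds vacuously. ✓
w4: successors {w2, w5}; ~p there: w2:F, w5:T. ✗
w5: successors {w6}; ~p there: w6:F. ✗
w6: no successors, so []~p holds vacuously. ✓
w7: successors {w5}; ~p there: w5:T. ✓
That's 3 of 7 worlds, so 3/7.

3/7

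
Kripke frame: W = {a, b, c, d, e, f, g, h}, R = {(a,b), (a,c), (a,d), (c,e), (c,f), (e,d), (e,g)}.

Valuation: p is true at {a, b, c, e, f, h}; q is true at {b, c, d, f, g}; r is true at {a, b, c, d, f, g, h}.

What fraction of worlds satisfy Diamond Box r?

a: successors {b, c, d}; Box r there: b:T, c:F, d:T. ✓
b: no successors, so Diamond Box r fails. ✗
c: successors {e, f}; Box r there: e:T, f:T. ✓
d: no successors, so Diamond Box r fails. ✗
e: successors {d, g}; Box r there: d:T, g:T. ✓
f: no successors, so Diamond Box r fails. ✗
g: no successors, so Diamond Box r fails. ✗
h: no successors, so Diamond Box r fails. ✗
That's 3 of 8 worlds, so 3/8.

3/8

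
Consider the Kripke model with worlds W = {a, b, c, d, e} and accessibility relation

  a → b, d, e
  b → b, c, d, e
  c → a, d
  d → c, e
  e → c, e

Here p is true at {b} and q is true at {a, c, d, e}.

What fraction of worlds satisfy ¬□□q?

3/5

a: □□q is F. ✓
b: □□q is F. ✓
c: □□q is F. ✓
d: □□q is T. ✗
e: □□q is T. ✗
That's 3 of 5 worlds, so 3/5.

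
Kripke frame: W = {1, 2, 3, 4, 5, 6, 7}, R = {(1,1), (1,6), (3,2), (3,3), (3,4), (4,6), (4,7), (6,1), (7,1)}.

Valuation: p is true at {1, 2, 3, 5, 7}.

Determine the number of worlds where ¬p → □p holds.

1: ¬p is F, □p is F. ✓
2: ¬p is F, □p is T. ✓
3: ¬p is F, □p is F. ✓
4: ¬p is T, □p is F. ✗
5: ¬p is F, □p is T. ✓
6: ¬p is T, □p is T. ✓
7: ¬p is F, □p is T. ✓
Satisfying worlds: {1, 2, 3, 5, 6, 7}.

6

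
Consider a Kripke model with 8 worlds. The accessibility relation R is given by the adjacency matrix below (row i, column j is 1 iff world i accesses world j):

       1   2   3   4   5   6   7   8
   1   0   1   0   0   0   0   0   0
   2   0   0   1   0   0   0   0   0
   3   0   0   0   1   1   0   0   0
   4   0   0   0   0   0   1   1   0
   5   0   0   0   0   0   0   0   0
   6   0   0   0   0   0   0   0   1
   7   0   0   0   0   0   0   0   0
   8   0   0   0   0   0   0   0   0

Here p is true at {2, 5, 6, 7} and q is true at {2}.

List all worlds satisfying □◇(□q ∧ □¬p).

{2, 5, 7, 8}

1: successors {2}; ◇(□q ∧ □¬p) there: 2:F. ✗
2: successors {3}; ◇(□q ∧ □¬p) there: 3:T. ✓
3: successors {4, 5}; ◇(□q ∧ □¬p) there: 4:T, 5:F. ✗
4: successors {6, 7}; ◇(□q ∧ □¬p) there: 6:T, 7:F. ✗
5: no successors, so □◇(□q ∧ □¬p) holds vacuously. ✓
6: successors {8}; ◇(□q ∧ □¬p) there: 8:F. ✗
7: no successors, so □◇(□q ∧ □¬p) holds vacuously. ✓
8: no successors, so □◇(□q ∧ □¬p) holds vacuously. ✓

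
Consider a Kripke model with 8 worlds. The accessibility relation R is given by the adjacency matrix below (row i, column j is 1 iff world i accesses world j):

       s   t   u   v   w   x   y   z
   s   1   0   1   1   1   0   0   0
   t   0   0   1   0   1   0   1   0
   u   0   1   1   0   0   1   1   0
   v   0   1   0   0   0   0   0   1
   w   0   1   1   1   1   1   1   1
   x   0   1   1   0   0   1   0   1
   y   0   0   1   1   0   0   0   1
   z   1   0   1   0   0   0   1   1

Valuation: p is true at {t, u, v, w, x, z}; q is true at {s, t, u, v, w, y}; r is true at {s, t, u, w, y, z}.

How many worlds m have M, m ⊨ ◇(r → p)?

s: successors {s, u, v, w}; r → p there: s:F, u:T, v:T, w:T. ✓
t: successors {u, w, y}; r → p there: u:T, w:T, y:F. ✓
u: successors {t, u, x, y}; r → p there: t:T, u:T, x:T, y:F. ✓
v: successors {t, z}; r → p there: t:T, z:T. ✓
w: successors {t, u, v, w, x, y, z}; r → p there: t:T, u:T, v:T, w:T, x:T, y:F, z:T. ✓
x: successors {t, u, x, z}; r → p there: t:T, u:T, x:T, z:T. ✓
y: successors {u, v, z}; r → p there: u:T, v:T, z:T. ✓
z: successors {s, u, y, z}; r → p there: s:F, u:T, y:F, z:T. ✓
Satisfying worlds: {s, t, u, v, w, x, y, z}.

8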